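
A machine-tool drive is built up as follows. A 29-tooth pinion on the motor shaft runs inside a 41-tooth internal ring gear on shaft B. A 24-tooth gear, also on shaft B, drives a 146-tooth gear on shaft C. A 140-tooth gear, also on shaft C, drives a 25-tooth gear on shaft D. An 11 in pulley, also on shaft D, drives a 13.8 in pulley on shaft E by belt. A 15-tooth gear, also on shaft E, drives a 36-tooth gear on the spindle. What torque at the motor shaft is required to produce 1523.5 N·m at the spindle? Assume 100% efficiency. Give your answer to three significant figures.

329 N·m

Overall ratio R = 1.4138 × 6.0833 × 0.17857 × 1.2545 × 2.4 = 4.6242.
Input torque = output torque / R = 1523.5 / 4.6242 = 329.46 N·m.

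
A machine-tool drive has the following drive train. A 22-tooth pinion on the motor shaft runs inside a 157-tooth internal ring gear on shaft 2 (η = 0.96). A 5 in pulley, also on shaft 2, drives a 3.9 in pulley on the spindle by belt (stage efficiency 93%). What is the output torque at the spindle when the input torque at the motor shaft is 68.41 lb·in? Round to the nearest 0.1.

340.0 lb·in

Internal gear: ratio = 157/22 = 7.1364; torque at shaft 2 = 68.41 × 7.1364 × 0.96 = 468.67 lb·in.
Belt: ratio = 3.9/5 = 0.78; torque at the spindle = 468.67 × 0.78 × 0.93 = 339.97 lb·in.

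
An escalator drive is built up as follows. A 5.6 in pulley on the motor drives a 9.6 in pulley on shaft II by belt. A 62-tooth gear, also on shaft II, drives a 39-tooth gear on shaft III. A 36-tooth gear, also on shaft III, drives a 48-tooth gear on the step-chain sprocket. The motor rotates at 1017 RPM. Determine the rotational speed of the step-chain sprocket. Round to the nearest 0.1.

the motor → shaft II (belt, 9.6/5.6): 1017 ÷ 1.7143 = 593.25 RPM
shaft II → shaft III (gear mesh, 39/62): 593.25 ÷ 0.62903 = 943.12 RPM
shaft III → the step-chain sprocket (gear mesh, 48/36): 943.12 ÷ 1.3333 = 707.34 RPM

707.3 RPM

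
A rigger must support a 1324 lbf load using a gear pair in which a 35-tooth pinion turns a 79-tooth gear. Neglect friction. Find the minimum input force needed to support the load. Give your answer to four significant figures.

Gear pair MA = 79/35 = 2.2571.
Effort = load / MA = 1324 / 2.2571 = 586.58 lbf.

586.6 lbf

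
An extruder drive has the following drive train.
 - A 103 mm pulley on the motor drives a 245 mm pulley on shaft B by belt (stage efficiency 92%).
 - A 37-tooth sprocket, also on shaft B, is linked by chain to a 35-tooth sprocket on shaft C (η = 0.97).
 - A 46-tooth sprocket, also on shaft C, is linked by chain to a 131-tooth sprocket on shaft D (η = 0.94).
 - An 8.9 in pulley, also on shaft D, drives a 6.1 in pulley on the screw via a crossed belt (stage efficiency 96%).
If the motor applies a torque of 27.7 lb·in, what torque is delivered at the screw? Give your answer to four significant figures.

After the belt (245/103): 27.7 × 2.3786 × 0.92 = 60.617 lb·in
After the chain (35/37): 60.617 × 0.94595 × 0.97 = 55.62 lb·in
After the chain (131/46): 55.62 × 2.8478 × 0.94 = 148.89 lb·in
After the belt (6.1/8.9): 148.89 × 0.68539 × 0.96 = 97.969 lb·in

97.97 lb·in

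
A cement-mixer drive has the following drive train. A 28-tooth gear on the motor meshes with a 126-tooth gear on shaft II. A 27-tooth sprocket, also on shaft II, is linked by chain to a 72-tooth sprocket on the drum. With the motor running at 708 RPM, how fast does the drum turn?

59 RPM

Gear mesh: ratio = 126/28 = 4.5, so shaft II turns at 708 / 4.5 = 157.33 RPM.
Chain: ratio = 72/27 = 2.6667, so the drum turns at 157.33 / 2.6667 = 59 RPM.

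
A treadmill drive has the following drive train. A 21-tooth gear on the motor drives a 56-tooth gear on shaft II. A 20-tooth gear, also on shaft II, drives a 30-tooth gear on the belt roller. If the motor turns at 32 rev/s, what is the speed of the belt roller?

8 rev/s

Gear mesh: ratio = 56/21 = 2.6667, so shaft II turns at 32 / 2.6667 = 12 rev/s.
Gear mesh: ratio = 30/20 = 1.5, so the belt roller turns at 12 / 1.5 = 8 rev/s.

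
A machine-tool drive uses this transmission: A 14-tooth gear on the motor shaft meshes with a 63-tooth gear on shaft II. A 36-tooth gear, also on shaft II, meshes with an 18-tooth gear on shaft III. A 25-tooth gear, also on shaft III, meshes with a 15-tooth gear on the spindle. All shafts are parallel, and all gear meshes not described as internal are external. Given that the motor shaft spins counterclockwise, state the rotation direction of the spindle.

clockwise

the motor shaft → shaft II: external mesh, 1 reversal → CW.
shaft II → shaft III: external mesh, 1 reversal → CCW.
shaft III → the spindle: external mesh, 1 reversal → CW.
3 reversals in total — an odd number — so the spindle turns opposite to the motor shaft.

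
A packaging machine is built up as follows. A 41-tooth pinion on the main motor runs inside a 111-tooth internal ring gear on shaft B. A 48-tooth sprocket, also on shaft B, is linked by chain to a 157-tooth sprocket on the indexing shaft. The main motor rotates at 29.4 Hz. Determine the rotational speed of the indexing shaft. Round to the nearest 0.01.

3.32 Hz

the main motor → shaft B (internal gear, 111/41): 29.4 ÷ 2.7073 = 10.859 Hz
shaft B → the indexing shaft (chain, 157/48): 10.859 ÷ 3.2708 = 3.3201 Hz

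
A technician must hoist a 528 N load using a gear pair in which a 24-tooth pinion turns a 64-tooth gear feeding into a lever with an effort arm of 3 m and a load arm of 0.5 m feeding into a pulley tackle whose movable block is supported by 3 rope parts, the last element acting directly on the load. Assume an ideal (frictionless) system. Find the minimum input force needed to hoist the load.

11 N

Gear pair MA = 64/24 = 2.6667.
Lever MA = effort arm / load arm = 3/0.5 = 6.
Block-and-tackle MA = number of supporting rope parts = 3.
Combined ideal MA = 2.6667 × 6 × 3 = 48.
Effort = load / MA = 528 / 48 = 11 N.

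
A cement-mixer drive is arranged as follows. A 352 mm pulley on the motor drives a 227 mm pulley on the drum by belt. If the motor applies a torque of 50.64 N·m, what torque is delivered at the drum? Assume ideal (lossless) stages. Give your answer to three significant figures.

32.7 N·m

After the belt (227/352): 50.64 × 0.64489 = 32.657 N·m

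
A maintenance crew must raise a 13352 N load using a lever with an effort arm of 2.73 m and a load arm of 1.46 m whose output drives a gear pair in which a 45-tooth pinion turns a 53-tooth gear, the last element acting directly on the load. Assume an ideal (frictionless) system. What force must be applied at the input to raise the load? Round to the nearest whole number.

6063 N

Lever MA = effort arm / load arm = 2.73/1.46 = 1.8699.
Gear pair MA = 53/45 = 1.1778.
Combined ideal MA = 1.8699 × 1.1778 = 2.2023.
Effort = load / MA = 13352 / 2.2023 = 6062.8 N.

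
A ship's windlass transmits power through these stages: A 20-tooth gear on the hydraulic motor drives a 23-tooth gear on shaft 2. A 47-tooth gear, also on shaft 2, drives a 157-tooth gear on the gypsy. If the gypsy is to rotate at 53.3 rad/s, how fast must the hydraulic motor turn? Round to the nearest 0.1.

204.8 rad/s

Overall ratio R = 1.15 × 3.3404 = 3.8415.
Required input speed = output speed × R = 53.3 × 3.8415 = 204.75 rad/s.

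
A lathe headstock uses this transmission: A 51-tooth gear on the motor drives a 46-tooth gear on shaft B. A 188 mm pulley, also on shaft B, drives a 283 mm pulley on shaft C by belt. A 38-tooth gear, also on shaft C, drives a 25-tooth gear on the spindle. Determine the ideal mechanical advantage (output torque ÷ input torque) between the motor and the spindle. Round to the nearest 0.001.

Each stage contributes driven/driver: gear mesh 46/51 = 0.90196, belt 283/188 = 1.5053, gear mesh 25/38 = 0.65789.
Overall: 0.90196 × 1.5053 × 0.65789 = 0.89325.

0.893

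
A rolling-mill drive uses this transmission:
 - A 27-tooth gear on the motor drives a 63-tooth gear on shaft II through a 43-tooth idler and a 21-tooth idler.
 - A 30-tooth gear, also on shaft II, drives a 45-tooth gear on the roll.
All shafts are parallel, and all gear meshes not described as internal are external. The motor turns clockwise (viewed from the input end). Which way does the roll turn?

clockwise

the motor → shaft II: driver → idler → idler → driven is 3 external meshes, 3 reversals → CCW.
shaft II → the roll: external mesh, 1 reversal → CW.
4 reversals in total — an even number — so the roll turns the same way as the motor.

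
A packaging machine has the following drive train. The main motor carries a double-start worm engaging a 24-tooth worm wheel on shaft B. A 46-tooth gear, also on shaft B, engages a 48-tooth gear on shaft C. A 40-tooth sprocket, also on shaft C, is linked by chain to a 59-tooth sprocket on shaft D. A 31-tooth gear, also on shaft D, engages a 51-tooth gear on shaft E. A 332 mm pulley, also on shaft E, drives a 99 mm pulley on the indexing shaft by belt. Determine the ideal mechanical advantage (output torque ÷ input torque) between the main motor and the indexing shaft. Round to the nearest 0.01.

Each stage contributes driven/driver: worm 24/2 = 12, gear mesh 48/46 = 1.0435, chain 59/40 = 1.475, gear mesh 51/31 = 1.6452, belt 99/332 = 0.29819.
Overall: 12 × 1.0435 × 1.475 × 1.6452 × 0.29819 = 9.0607.

9.06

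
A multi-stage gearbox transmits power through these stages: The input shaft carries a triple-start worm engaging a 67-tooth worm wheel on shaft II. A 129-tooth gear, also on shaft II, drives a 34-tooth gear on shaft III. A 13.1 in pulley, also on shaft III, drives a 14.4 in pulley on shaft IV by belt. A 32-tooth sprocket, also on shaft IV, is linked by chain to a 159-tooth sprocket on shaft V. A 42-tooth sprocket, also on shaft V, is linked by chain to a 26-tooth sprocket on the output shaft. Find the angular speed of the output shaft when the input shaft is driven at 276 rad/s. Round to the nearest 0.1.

the input shaft → shaft II (worm, 67/3): 276 ÷ 22.333 = 12.358 rad/s
shaft II → shaft III (gear mesh, 34/129): 12.358 ÷ 0.26357 = 46.888 rad/s
shaft III → shaft IV (belt, 14.4/13.1): 46.888 ÷ 1.0992 = 42.656 rad/s
shaft IV → shaft V (chain, 159/32): 42.656 ÷ 4.9688 = 8.5848 rad/s
shaft V → the output shaft (chain, 26/42): 8.5848 ÷ 0.61905 = 13.868 rad/s

13.9 rad/s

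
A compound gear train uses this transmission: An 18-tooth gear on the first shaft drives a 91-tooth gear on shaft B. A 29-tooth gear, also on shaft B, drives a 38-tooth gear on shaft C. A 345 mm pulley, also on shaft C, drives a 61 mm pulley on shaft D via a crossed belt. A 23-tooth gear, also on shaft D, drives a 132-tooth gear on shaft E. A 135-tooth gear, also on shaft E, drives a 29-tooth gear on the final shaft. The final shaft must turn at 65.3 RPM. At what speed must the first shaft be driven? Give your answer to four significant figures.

94.30 RPM

Overall ratio R = 5.0556 × 1.3103 × 0.17681 × 5.7391 × 0.21481 = 1.444.
Required input speed = output speed × R = 65.3 × 1.444 = 94.295 RPM.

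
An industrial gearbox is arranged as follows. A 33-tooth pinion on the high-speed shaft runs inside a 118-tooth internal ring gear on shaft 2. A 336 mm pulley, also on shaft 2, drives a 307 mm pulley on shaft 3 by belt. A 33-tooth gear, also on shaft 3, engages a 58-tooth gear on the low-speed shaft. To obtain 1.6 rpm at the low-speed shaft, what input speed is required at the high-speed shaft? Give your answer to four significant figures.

Overall ratio R = 3.5758 × 0.91369 × 1.7576 = 5.7422.
Required input speed = output speed × R = 1.6 × 5.7422 = 9.1876 rpm.

9.188 rpm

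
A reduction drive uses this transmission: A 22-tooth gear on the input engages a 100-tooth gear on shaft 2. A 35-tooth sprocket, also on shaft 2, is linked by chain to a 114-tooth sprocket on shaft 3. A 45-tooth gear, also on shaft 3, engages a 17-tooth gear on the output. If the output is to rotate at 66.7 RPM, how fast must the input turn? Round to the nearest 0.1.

373.1 RPM

Overall ratio R = 4.5455 × 3.2571 × 0.37778 = 5.5931.
Required input speed = output speed × R = 66.7 × 5.5931 = 373.06 RPM.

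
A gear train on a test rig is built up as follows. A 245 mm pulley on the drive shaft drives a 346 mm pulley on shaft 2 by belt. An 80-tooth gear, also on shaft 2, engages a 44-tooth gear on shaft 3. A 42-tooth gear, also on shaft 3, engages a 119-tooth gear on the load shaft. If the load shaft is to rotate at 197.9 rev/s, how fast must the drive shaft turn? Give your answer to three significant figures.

Overall ratio R = 1.4122 × 0.55 × 2.8333 = 2.2007.
Required input speed = output speed × R = 197.9 × 2.2007 = 435.53 rev/s.

436 rev/s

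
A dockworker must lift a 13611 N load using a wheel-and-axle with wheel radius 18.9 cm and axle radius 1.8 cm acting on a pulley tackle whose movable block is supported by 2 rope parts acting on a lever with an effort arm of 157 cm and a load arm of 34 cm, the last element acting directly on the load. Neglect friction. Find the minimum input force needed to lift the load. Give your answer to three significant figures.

140 N

Wheel-and-axle MA = R/r = 18.9/1.8 = 10.5.
Block-and-tackle MA = number of supporting rope parts = 2.
Lever MA = effort arm / load arm = 157/34 = 4.6176.
Combined ideal MA = 10.5 × 2 × 4.6176 = 96.971.
Effort = load / MA = 13611 / 96.971 = 140.36 N.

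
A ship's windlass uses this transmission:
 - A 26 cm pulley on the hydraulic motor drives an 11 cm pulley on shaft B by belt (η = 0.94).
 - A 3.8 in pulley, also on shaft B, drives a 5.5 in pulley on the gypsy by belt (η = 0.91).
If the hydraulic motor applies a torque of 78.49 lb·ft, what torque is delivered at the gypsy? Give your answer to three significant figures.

Belt: ratio = 11/26 = 0.42308; torque at shaft B = 78.49 × 0.42308 × 0.94 = 31.215 lb·ft.
Belt: ratio = 5.5/3.8 = 1.4474; torque at the gypsy = 31.215 × 1.4474 × 0.91 = 41.113 lb·ft.

41.1 lb·ft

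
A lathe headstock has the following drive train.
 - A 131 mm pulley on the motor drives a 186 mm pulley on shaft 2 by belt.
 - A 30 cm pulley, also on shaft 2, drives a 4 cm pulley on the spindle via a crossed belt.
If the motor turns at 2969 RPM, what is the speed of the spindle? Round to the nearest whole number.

15683 RPM

the motor → shaft 2 (belt, 186/131): 2969 ÷ 1.4198 = 2091.1 RPM
shaft 2 → the spindle (belt, 4/30): 2091.1 ÷ 0.13333 = 15683 RPM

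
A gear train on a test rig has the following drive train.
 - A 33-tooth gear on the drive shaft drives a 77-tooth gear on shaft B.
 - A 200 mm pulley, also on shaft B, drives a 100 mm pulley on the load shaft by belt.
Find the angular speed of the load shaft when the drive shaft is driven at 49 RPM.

42 RPM

the drive shaft → shaft B (gear mesh, 77/33): 49 ÷ 2.3333 = 21 RPM
shaft B → the load shaft (belt, 100/200): 21 ÷ 0.5 = 42 RPM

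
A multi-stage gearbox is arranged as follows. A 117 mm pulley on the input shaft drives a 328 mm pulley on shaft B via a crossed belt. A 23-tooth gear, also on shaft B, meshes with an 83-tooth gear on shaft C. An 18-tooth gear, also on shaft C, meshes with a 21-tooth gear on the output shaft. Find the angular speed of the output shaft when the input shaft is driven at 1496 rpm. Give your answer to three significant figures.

127 rpm

Belt: ratio = 328/117 = 2.8034, so shaft B turns at 1496 / 2.8034 = 533.63 rpm.
Gear mesh: ratio = 83/23 = 3.6087, so shaft C turns at 533.63 / 3.6087 = 147.87 rpm.
Gear mesh: ratio = 21/18 = 1.1667, so the output shaft turns at 147.87 / 1.1667 = 126.75 rpm.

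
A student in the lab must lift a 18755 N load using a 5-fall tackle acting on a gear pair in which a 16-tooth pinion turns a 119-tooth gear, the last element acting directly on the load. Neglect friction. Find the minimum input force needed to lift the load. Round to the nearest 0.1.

504.3 N

Block-and-tackle MA = number of supporting rope parts = 5.
Gear pair MA = 119/16 = 7.4375.
Combined ideal MA = 5 × 7.4375 = 37.188.
Effort = load / MA = 18755 / 37.188 = 504.34 N.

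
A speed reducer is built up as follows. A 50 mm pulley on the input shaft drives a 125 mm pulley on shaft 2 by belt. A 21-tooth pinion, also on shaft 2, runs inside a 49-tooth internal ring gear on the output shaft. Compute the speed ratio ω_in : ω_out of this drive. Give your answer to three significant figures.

5.83

Each stage contributes driven/driver: belt 125/50 = 2.5, internal gear 49/21 = 2.3333.
Overall: 2.5 × 2.3333 = 5.8333.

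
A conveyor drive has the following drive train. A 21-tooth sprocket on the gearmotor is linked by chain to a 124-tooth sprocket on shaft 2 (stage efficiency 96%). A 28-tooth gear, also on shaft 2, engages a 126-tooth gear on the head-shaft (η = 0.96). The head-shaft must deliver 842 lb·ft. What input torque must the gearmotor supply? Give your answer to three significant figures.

34.4 lb·ft

Overall ratio R = 5.9048 × 4.5 = 26.571; overall efficiency η = 0.96 × 0.96 = 0.9216.
Input torque = output torque / (R × η) = 842 / (26.571 × 0.9216) = 34.384 lb·ft.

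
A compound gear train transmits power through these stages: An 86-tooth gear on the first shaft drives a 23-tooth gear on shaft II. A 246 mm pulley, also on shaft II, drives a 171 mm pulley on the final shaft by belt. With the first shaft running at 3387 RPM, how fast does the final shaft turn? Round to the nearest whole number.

Gear mesh: ratio = 23/86 = 0.26744, so shaft II turns at 3387 / 0.26744 = 12664 RPM.
Belt: ratio = 171/246 = 0.69512, so the final shaft turns at 12664 / 0.69512 = 18219 RPM.

18219 RPM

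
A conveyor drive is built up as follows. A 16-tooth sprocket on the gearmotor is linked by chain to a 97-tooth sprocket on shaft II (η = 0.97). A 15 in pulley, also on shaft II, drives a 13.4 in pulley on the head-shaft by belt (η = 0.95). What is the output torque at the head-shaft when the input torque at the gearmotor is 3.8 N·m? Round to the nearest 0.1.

After the chain (97/16): 3.8 × 6.0625 × 0.97 = 22.346 N·m
After the belt (13.4/15): 22.346 × 0.89333 × 0.95 = 18.965 N·m

19.0 N·m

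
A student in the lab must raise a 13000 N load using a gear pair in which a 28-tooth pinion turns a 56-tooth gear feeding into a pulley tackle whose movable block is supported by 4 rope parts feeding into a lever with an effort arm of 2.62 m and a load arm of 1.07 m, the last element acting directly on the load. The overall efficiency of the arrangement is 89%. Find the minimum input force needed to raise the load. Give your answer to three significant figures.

Gear pair MA = 56/28 = 2.
Block-and-tackle MA = number of supporting rope parts = 4.
Lever MA = effort arm / load arm = 2.62/1.07 = 2.4486.
Combined ideal MA = 2 × 4 × 2.4486 = 19.589.
Actual MA = 19.589 × 0.89 = 17.434.
Effort = load / actual MA = 13000 / 17.434 = 745.67 N.

746 N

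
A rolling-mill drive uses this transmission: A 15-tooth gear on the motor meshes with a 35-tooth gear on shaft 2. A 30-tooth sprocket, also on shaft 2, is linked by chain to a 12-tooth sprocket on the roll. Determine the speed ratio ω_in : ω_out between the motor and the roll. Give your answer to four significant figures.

0.9333

Each stage contributes driven/driver: gear mesh 35/15 = 2.3333, chain 12/30 = 0.4.
Overall: 2.3333 × 0.4 = 0.93333.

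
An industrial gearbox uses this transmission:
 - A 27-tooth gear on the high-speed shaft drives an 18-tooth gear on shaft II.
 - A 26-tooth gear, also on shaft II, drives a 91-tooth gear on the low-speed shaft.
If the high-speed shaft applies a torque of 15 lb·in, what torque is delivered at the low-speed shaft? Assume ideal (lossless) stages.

Gear mesh: ratio = 18/27 = 0.66667; torque at shaft II = 15 × 0.66667 = 10 lb·in.
Gear mesh: ratio = 91/26 = 3.5; torque at the low-speed shaft = 10 × 3.5 = 35 lb·in.

35 lb·in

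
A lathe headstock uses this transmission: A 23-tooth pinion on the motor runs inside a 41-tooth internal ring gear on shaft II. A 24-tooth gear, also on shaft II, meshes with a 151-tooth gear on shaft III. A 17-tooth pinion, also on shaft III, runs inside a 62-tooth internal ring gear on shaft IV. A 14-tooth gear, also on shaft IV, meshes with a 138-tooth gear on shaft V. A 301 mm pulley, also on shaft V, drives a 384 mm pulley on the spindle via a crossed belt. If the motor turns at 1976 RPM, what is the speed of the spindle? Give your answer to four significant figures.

internal gear 41/23 = 1.7826 → 1976/1.7826 = 1108.5 RPM
gear mesh 151/24 = 6.2917 → 1108.5/6.2917 = 176.18 RPM
internal gear 62/17 = 3.6471 → 176.18/3.6471 = 48.308 RPM
gear mesh 138/14 = 9.8571 → 48.308/9.8571 = 4.9008 RPM
belt 384/301 = 1.2757 → 4.9008/1.2757 = 3.8416 RPM

3.842 RPM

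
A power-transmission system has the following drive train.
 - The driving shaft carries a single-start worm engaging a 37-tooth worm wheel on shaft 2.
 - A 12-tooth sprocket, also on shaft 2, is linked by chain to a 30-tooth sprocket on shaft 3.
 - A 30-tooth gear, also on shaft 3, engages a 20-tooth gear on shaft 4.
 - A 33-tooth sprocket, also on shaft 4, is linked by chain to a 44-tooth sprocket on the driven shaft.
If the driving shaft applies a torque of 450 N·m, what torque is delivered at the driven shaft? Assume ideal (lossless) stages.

37000 N·m

worm 37/1 = 37 → τ = 450·37 = 16650 N·m
chain 30/12 = 2.5 → τ = 16650·2.5 = 41625 N·m
gear mesh 20/30 = 0.66667 → τ = 41625·0.66667 = 27750 N·m
chain 44/33 = 1.3333 → τ = 27750·1.3333 = 37000 N·m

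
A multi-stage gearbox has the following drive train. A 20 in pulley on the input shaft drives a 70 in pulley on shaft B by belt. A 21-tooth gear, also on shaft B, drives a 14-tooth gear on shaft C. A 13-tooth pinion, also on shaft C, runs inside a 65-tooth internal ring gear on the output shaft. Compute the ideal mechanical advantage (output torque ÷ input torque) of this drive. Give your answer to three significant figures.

Each stage contributes driven/driver: belt 70/20 = 3.5, gear mesh 14/21 = 0.66667, internal gear 65/13 = 5.
Overall: 3.5 × 0.66667 × 5 = 11.667.

11.7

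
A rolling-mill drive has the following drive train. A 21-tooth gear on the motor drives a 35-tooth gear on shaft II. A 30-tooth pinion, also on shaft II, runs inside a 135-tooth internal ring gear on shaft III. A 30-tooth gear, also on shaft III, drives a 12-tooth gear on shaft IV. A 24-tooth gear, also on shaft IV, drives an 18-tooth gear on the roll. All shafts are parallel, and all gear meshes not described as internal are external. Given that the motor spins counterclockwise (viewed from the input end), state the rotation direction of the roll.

clockwise

the motor → shaft II: external mesh, 1 reversal → CW.
shaft II → shaft III: internal mesh, same direction → CW.
shaft III → shaft IV: external mesh, 1 reversal → CCW.
shaft IV → the roll: external mesh, 1 reversal → CW.
3 reversals in total — an odd number — so the roll turns opposite to the motor.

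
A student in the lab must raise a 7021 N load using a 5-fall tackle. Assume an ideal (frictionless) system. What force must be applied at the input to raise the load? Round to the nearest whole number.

Block-and-tackle MA = number of supporting rope parts = 5.
Effort = load / MA = 7021 / 5 = 1404.2 N.

1404 N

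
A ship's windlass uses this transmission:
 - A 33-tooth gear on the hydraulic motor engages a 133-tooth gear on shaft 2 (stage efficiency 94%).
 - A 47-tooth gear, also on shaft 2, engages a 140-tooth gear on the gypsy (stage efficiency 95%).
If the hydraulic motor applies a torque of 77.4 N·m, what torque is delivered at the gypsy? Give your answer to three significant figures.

After the gear mesh (133/33): 77.4 × 4.0303 × 0.94 = 293.23 N·m
After the gear mesh (140/47): 293.23 × 2.9787 × 0.95 = 829.77 N·m

830 N·m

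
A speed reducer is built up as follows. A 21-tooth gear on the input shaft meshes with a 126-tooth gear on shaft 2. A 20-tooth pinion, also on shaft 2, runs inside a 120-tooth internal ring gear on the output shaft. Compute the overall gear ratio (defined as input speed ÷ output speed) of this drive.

36

Each stage contributes driven/driver: gear mesh 126/21 = 6, internal gear 120/20 = 6.
Overall: 6 × 6 = 36.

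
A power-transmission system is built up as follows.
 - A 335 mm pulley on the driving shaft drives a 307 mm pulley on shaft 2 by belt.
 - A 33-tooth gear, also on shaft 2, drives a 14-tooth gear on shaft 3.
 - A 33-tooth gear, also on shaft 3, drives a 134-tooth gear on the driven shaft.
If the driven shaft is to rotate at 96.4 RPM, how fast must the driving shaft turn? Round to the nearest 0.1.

Overall ratio R = 0.91642 × 0.42424 × 4.0606 = 1.5787.
Required input speed = output speed × R = 96.4 × 1.5787 = 152.19 RPM.

152.2 RPM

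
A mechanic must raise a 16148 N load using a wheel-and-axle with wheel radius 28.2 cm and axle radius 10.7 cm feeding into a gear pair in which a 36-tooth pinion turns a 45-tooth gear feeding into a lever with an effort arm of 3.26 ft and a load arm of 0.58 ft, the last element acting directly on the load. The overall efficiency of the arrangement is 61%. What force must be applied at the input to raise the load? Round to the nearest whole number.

Wheel-and-axle MA = R/r = 28.2/10.7 = 2.6355.
Gear pair MA = 45/36 = 1.25.
Lever MA = effort arm / load arm = 3.26/0.58 = 5.6207.
Combined ideal MA = 2.6355 × 1.25 × 5.6207 = 18.517.
Actual MA = 18.517 × 0.61 = 11.295.
Effort = load / actual MA = 16148 / 11.295 = 1429.6 N.

1430 N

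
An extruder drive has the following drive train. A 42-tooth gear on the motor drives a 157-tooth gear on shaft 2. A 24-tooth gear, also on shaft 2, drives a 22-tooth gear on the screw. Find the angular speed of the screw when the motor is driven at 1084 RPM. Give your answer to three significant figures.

316 RPM

the motor → shaft 2 (gear mesh, 157/42): 1084 ÷ 3.7381 = 289.99 RPM
shaft 2 → the screw (gear mesh, 22/24): 289.99 ÷ 0.91667 = 316.35 RPM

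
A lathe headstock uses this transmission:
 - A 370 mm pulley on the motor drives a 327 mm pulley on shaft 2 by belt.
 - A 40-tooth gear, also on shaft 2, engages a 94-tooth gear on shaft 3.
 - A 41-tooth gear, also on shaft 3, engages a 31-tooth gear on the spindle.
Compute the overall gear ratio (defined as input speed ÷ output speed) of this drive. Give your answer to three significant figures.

Each stage contributes driven/driver: belt 327/370 = 0.88378, gear mesh 94/40 = 2.35, gear mesh 31/41 = 0.7561.
Overall: 0.88378 × 2.35 × 0.7561 = 1.5703.

1.57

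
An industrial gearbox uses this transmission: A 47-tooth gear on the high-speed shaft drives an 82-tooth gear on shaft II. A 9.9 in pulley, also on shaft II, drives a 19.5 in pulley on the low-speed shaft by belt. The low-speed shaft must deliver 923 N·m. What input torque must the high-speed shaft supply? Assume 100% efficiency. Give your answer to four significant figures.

Overall ratio R = 1.7447 × 1.9697 = 3.4365.
Input torque = output torque / R = 923 / 3.4365 = 268.59 N·m.

268.6 N·m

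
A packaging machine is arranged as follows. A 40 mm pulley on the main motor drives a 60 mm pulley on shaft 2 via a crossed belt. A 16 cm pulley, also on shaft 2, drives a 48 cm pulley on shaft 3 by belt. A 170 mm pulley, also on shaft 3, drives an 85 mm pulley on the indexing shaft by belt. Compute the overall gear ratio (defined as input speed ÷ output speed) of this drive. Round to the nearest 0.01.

Each stage contributes driven/driver: belt 60/40 = 1.5, belt 48/16 = 3, belt 85/170 = 0.5.
Overall: 1.5 × 3 × 0.5 = 2.25.

2.25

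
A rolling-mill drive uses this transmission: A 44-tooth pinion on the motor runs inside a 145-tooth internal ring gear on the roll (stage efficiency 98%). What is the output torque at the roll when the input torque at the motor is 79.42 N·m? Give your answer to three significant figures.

After the internal gear (145/44): 79.42 × 3.2955 × 0.98 = 256.49 N·m

256 N·m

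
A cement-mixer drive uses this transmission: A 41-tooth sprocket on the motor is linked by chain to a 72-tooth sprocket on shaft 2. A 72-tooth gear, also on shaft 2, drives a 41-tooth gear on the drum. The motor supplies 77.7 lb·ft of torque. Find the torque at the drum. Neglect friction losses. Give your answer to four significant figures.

77.70 lb·ft

After the chain (72/41): 77.7 × 1.7561 = 136.45 lb·ft
After the gear mesh (41/72): 136.45 × 0.56944 = 77.7 lb·ft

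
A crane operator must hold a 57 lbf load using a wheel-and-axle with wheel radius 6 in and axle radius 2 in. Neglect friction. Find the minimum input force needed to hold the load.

Wheel-and-axle MA = R/r = 6/2 = 3.
Effort = load / MA = 57 / 3 = 19 lbf.

19 lbf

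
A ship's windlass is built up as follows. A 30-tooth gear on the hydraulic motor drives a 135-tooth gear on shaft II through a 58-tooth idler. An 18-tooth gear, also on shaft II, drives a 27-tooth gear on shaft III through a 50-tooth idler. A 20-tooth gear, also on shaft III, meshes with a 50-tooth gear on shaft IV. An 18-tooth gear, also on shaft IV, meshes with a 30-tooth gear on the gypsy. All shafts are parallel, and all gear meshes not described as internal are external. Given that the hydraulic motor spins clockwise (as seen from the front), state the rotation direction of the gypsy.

clockwise

the hydraulic motor → shaft II: driver → idler → driven is 2 external meshes, 2 reversals → CW.
shaft II → shaft III: driver → idler → driven is 2 external meshes, 2 reversals → CW.
shaft III → shaft IV: external mesh, 1 reversal → CCW.
shaft IV → the gypsy: external mesh, 1 reversal → CW.
6 reversals in total — an even number — so the gypsy turns the same way as the hydraulic motor.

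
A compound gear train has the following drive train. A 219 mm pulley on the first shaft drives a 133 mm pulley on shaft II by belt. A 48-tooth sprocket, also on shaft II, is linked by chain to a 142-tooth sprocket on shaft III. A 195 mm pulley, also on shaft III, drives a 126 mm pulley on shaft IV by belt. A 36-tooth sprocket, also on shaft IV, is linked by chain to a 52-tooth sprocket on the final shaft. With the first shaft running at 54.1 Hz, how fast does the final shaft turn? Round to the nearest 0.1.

the first shaft → shaft II (belt, 133/219): 54.1 ÷ 0.60731 = 89.082 Hz
shaft II → shaft III (chain, 142/48): 89.082 ÷ 2.9583 = 30.112 Hz
shaft III → shaft IV (belt, 126/195): 30.112 ÷ 0.64615 = 46.602 Hz
shaft IV → the final shaft (chain, 52/36): 46.602 ÷ 1.4444 = 32.263 Hz

32.3 Hz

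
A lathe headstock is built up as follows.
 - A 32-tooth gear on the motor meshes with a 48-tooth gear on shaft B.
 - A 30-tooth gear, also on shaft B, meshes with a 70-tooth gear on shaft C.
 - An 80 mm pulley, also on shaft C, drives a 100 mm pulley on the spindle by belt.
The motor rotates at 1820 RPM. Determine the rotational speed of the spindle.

Gear mesh: ratio = 48/32 = 1.5, so shaft B turns at 1820 / 1.5 = 1213.3 RPM.
Gear mesh: ratio = 70/30 = 2.3333, so shaft C turns at 1213.3 / 2.3333 = 520 RPM.
Belt: ratio = 100/80 = 1.25, so the spindle turns at 520 / 1.25 = 416 RPM.

416 RPM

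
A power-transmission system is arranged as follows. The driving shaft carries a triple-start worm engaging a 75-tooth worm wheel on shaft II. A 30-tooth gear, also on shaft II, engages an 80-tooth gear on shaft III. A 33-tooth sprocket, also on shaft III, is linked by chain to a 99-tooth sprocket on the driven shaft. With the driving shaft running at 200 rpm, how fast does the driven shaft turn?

1 rpm

Worm: ratio = 75/3 = 25, so shaft II turns at 200 / 25 = 8 rpm.
Gear mesh: ratio = 80/30 = 2.6667, so shaft III turns at 8 / 2.6667 = 3 rpm.
Chain: ratio = 99/33 = 3, so the driven shaft turns at 3 / 3 = 1 rpm.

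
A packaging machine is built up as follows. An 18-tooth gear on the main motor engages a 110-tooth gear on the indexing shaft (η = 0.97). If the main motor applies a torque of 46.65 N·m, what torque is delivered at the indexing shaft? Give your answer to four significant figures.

After the gear mesh (110/18): 46.65 × 6.1111 × 0.97 = 276.53 N·m

276.5 N·m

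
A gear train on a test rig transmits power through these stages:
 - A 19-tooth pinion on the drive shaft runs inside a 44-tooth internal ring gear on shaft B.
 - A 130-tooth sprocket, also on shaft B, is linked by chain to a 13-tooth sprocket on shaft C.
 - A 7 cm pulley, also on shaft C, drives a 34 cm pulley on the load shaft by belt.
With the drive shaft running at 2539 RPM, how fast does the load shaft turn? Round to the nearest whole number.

Internal gear: ratio = 44/19 = 2.3158, so shaft B turns at 2539 / 2.3158 = 1096.4 RPM.
Chain: ratio = 13/130 = 0.1, so shaft C turns at 1096.4 / 0.1 = 10964 RPM.
Belt: ratio = 34/7 = 4.8571, so the load shaft turns at 10964 / 4.8571 = 2257.3 RPM.

2257 RPM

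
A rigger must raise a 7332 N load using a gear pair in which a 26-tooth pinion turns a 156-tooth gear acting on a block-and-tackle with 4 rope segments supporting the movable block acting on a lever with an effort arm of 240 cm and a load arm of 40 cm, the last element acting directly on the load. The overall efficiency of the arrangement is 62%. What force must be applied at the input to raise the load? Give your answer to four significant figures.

82.12 N

Gear pair MA = 156/26 = 6.
Block-and-tackle MA = number of supporting rope parts = 4.
Lever MA = effort arm / load arm = 240/40 = 6.
Combined ideal MA = 6 × 4 × 6 = 144.
Actual MA = 144 × 0.62 = 89.28.
Effort = load / actual MA = 7332 / 89.28 = 82.124 N.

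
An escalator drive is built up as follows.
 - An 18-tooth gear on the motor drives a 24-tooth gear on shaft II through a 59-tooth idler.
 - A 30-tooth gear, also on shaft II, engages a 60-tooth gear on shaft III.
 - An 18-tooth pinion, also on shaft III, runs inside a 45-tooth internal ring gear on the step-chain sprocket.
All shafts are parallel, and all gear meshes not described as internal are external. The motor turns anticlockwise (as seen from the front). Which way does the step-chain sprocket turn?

clockwise

the motor → shaft II: driver → idler → driven is 2 external meshes, 2 reversals → CCW.
shaft II → shaft III: external mesh, 1 reversal → CW.
shaft III → the step-chain sprocket: internal mesh, same direction → CW.
3 reversals in total — an odd number — so the step-chain sprocket turns opposite to the motor.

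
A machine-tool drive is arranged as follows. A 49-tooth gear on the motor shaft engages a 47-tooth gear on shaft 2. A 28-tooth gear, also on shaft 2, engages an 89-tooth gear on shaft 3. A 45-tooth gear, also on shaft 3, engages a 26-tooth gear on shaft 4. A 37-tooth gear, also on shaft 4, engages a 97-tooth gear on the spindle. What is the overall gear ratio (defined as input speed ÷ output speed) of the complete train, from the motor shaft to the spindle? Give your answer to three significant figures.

4.62

Each stage contributes driven/driver: gear mesh 47/49 = 0.95918, gear mesh 89/28 = 3.1786, gear mesh 26/45 = 0.57778, gear mesh 97/37 = 2.6216.
Overall: 0.95918 × 3.1786 × 0.57778 × 2.6216 = 4.6181.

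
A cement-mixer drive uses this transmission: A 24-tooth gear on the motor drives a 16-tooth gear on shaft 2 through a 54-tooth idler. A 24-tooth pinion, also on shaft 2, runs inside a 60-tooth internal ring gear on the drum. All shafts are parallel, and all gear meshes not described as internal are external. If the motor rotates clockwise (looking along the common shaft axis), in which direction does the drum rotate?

clockwise

the motor → shaft 2: driver → idler → driven is 2 external meshes, 2 reversals → CW.
shaft 2 → the drum: internal mesh, same direction → CW.
2 reversals in total — an even number — so the drum turns the same way as the motor.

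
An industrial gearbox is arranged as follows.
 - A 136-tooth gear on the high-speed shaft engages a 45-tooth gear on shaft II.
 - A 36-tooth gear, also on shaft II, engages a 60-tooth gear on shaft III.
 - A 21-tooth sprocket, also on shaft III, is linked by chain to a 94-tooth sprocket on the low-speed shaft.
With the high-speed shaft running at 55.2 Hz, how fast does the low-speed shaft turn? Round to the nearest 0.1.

22.4 Hz

gear mesh 45/136 = 0.33088 → 55.2/0.33088 = 166.83 Hz
gear mesh 60/36 = 1.6667 → 166.83/1.6667 = 100.1 Hz
chain 94/21 = 4.4762 → 100.1/4.4762 = 22.362 Hz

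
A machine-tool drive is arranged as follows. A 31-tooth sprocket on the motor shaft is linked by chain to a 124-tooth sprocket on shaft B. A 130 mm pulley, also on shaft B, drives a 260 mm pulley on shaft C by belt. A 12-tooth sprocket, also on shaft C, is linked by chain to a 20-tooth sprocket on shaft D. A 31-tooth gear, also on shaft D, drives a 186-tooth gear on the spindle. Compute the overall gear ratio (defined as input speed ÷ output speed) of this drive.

80

Each stage contributes driven/driver: chain 124/31 = 4, belt 260/130 = 2, chain 20/12 = 1.6667, gear mesh 186/31 = 6.
Overall: 4 × 2 × 1.6667 × 6 = 80.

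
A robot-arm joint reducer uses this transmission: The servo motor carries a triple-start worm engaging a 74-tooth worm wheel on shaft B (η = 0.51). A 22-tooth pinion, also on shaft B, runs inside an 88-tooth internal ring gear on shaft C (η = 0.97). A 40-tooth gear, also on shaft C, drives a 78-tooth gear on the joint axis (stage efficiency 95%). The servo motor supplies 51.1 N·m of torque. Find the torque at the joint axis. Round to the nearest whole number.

4621 N·m

worm 74/3 = 24.667 → τ = 51.1·24.667·0.51 = 642.84 N·m
internal gear 88/22 = 4 → τ = 642.84·4·0.97 = 2494.2 N·m
gear mesh 78/40 = 1.95 → τ = 2494.2·1.95·0.95 = 4620.5 N·m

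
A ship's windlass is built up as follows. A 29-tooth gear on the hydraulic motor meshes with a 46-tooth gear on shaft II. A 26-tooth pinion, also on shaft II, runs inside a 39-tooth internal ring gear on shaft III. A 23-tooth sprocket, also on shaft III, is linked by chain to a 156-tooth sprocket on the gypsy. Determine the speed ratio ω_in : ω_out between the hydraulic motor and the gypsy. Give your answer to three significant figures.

16.1

Each stage contributes driven/driver: gear mesh 46/29 = 1.5862, internal gear 39/26 = 1.5, chain 156/23 = 6.7826.
Overall: 1.5862 × 1.5 × 6.7826 = 16.138.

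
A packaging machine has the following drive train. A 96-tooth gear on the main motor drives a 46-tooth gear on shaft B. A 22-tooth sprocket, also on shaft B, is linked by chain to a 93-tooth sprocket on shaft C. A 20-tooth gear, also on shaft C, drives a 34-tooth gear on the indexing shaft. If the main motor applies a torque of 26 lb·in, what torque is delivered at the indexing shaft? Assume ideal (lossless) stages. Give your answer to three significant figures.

89.5 lb·in

Gear mesh: ratio = 46/96 = 0.47917; torque at shaft B = 26 × 0.47917 = 12.458 lb·in.
Chain: ratio = 93/22 = 4.2273; torque at shaft C = 12.458 × 4.2273 = 52.665 lb·in.
Gear mesh: ratio = 34/20 = 1.7; torque at the indexing shaft = 52.665 × 1.7 = 89.53 lb·in.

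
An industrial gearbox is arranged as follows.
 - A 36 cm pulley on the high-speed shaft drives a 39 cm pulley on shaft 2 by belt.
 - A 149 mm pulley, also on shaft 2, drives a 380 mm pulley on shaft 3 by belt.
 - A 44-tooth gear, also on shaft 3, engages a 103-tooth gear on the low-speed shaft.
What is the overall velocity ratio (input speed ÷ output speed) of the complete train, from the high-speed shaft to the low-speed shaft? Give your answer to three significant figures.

Each stage contributes driven/driver: belt 39/36 = 1.0833, belt 380/149 = 2.5503, gear mesh 103/44 = 2.3409.
Overall: 1.0833 × 2.5503 × 2.3409 = 6.4676.

6.47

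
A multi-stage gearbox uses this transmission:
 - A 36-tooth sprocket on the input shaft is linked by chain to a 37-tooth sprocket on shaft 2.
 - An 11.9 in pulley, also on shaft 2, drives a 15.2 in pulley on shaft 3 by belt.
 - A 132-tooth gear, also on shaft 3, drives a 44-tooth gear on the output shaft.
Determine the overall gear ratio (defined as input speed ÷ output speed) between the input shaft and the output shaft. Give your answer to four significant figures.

0.4376

Each stage contributes driven/driver: chain 37/36 = 1.0278, belt 15.2/11.9 = 1.2773, gear mesh 44/132 = 0.33333.
Overall: 1.0278 × 1.2773 × 0.33333 = 0.4376.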